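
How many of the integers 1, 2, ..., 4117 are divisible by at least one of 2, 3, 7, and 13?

3030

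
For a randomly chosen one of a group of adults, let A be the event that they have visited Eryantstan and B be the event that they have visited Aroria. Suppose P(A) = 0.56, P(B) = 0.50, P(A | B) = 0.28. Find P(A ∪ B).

P(A ∩ B) = P(B)·P(A|B) = 0.50 × 0.28 = 0.14
By inclusion-exclusion,
P(A ∪ B) = 0.56 + 0.50 − 0.14 = 0.92

0.92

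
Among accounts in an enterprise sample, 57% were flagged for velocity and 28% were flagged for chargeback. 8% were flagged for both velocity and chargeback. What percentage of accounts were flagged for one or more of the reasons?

By inclusion–exclusion:
P(≥1) = 57 + 28 − 8 = 77%

77%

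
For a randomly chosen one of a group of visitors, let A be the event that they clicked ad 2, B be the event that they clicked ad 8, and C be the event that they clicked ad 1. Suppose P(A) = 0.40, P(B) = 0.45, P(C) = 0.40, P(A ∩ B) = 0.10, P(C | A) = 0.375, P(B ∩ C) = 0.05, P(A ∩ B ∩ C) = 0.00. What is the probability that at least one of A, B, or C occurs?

0.95

P(A ∩ C) = P(A)·P(C|A) = 0.40 × 0.375 = 0.15
P(A ∪ B ∪ C) = 0.40 + 0.45 + 0.40 − 0.10 − 0.15 − 0.05 + 0.00 = 0.95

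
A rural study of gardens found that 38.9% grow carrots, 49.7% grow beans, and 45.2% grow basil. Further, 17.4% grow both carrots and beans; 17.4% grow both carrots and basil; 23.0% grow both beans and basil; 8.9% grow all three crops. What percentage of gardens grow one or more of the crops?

By inclusion–exclusion:
P(≥1) = 38.9 + 49.7 + 45.2 − 17.4 − 17.4 − 23.0 + 8.9 = 84.9%

84.9%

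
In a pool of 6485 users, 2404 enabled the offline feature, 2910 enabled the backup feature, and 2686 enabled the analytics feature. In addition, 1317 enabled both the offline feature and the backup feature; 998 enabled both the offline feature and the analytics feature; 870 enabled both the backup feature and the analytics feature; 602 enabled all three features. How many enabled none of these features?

1068

|at least one| = 2404 + 2910 + 2686 − 1317 − 998 − 870 + 602 = 5417
None: 6485 − 5417 = 1068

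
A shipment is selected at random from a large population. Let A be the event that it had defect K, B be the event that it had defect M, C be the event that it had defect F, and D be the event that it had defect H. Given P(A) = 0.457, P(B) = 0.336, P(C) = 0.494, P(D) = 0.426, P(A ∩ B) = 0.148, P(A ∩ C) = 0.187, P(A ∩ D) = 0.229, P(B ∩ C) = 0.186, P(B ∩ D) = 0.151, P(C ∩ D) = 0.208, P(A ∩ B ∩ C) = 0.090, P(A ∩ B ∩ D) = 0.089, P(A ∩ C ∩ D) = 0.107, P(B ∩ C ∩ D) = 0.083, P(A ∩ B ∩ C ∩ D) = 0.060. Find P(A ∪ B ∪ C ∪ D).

P(A ∪ B ∪ C ∪ D) = 0.457 + 0.336 + 0.494 + 0.426 − 0.148 − 0.187 − 0.229 − 0.186 − 0.151 − 0.208 + 0.090 + 0.089 + 0.107 + 0.083 − 0.060 = 0.913

0.913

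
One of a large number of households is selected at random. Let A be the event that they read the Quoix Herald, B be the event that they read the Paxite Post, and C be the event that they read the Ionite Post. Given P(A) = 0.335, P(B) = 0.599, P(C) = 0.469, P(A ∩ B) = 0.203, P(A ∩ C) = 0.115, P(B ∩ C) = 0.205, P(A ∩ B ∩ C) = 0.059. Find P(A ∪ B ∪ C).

0.939

By inclusion-exclusion,
P(A ∪ B ∪ C) = 0.335 + 0.599 + 0.469 − 0.203 − 0.115 − 0.205 + 0.059 = 0.939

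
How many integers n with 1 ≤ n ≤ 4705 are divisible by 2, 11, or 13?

floor(4705/2) + floor(4705/11) + floor(4705/13) − floor(4705/22) − floor(4705/26) − floor(4705/143) + floor(4705/286) = 2352 + 427 + 361 − 213 − 180 − 32 + 16 = 2731

2731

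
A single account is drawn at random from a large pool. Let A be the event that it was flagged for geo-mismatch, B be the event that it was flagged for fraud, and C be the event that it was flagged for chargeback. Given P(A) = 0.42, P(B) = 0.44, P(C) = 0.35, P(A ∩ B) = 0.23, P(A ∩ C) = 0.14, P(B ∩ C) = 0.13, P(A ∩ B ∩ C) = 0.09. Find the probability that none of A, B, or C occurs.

0.20

P(A ∪ B ∪ C) = 0.42 + 0.44 + 0.35 − 0.23 − 0.14 − 0.13 + 0.09 = 0.80
P(none) = 1 − 0.80 = 0.20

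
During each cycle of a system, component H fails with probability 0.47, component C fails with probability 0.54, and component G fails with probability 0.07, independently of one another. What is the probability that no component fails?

P(none) = (1 − 0.47) × (1 − 0.54) × (1 − 0.07) = 0.53 × 0.46 × 0.93 = 0.226734

0.226734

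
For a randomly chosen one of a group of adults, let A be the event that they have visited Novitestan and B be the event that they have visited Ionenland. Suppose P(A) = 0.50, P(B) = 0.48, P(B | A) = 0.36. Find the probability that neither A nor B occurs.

P(A ∩ B) = P(A)·P(B|A) = 0.50 × 0.36 = 0.18
Using inclusion–exclusion:
P(A ∪ B) = 0.50 + 0.48 − 0.18 = 0.80
P(none) = 1 − 0.80 = 0.20

0.20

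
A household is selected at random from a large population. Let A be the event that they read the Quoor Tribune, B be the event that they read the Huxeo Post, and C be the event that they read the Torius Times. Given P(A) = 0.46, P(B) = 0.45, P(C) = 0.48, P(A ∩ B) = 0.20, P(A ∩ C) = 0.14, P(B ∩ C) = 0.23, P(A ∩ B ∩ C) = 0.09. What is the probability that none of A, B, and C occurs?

0.09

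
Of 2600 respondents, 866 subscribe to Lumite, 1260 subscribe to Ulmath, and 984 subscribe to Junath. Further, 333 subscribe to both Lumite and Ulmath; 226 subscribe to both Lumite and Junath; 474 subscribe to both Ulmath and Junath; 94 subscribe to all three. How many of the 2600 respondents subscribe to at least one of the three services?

2171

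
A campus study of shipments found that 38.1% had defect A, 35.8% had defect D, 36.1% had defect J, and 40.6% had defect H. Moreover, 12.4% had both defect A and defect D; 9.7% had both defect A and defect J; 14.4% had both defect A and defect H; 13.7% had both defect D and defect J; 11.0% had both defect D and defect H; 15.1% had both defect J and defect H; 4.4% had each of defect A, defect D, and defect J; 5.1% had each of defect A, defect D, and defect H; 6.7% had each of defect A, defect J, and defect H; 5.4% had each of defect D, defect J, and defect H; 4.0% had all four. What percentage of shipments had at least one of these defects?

Apply inclusion-exclusion:
P(at least one) = 38.1 + 35.8 + 36.1 + 40.6 − 12.4 − 9.7 − 14.4 − 13.7 − 11.0 − 15.1 + 4.4 + 5.1 + 6.7 + 5.4 − 4.0 = 91.9%

91.9%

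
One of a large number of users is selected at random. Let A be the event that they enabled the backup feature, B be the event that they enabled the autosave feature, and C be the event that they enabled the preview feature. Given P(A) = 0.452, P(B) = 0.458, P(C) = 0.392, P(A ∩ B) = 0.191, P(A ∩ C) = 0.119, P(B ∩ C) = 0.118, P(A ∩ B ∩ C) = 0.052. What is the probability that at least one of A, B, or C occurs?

0.926

By inclusion-exclusion,
P(A ∪ B ∪ C) = 0.452 + 0.458 + 0.392 − 0.191 − 0.119 − 0.118 + 0.052 = 0.926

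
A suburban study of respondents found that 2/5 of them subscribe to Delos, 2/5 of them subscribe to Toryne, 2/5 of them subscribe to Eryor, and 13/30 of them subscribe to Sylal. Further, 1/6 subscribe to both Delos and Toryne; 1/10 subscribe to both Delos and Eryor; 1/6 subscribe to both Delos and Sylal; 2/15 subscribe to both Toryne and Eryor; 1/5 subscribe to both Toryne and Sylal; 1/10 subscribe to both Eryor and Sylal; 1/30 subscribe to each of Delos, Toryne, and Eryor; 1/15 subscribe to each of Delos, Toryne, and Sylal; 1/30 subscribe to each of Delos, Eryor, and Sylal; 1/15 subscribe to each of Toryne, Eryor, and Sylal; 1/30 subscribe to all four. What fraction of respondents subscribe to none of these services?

1/15

Inclusion–exclusion gives
P(≥1) = 2/5 + 2/5 + 2/5 + 13/30 − 1/6 − 1/10 − 1/6 − 2/15 − 1/5 − 1/10 + 1/30 + 1/15 + 1/30 + 1/15 − 1/30 = 14/15
P(none) = 1 − 14/15 = 1/15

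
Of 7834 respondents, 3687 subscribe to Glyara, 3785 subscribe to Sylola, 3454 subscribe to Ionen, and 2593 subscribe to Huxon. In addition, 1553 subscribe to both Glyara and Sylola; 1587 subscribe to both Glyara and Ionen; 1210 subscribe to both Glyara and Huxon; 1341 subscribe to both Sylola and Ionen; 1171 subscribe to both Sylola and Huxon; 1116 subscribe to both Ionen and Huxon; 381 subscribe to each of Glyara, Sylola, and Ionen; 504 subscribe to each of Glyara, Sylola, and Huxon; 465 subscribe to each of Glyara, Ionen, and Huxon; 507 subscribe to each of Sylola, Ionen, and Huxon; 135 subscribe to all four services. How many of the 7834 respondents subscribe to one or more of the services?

7263

By inclusion-exclusion,
|at least one| = 3687 + 3785 + 3454 + 2593 − 1553 − 1587 − 1210 − 1341 − 1171 − 1116 + 381 + 504 + 465 + 507 − 135 = 7263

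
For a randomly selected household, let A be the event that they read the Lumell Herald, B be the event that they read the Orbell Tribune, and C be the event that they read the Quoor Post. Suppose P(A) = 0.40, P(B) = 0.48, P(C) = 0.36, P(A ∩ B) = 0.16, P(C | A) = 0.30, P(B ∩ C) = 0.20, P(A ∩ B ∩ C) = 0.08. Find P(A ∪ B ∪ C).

0.84

P(A ∩ C) = P(A)·P(C|A) = 0.40 × 0.30 = 0.12
P(A ∪ B ∪ C) = 0.40 + 0.48 + 0.36 − 0.16 − 0.12 − 0.20 + 0.08 = 0.84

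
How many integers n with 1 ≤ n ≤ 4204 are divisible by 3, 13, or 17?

1769

Using inclusion–exclusion:
floor(4204/3) + floor(4204/13) + floor(4204/17) − floor(4204/39) − floor(4204/51) − floor(4204/221) + floor(4204/663) = 1401 + 323 + 247 − 107 − 82 − 19 + 6 = 1769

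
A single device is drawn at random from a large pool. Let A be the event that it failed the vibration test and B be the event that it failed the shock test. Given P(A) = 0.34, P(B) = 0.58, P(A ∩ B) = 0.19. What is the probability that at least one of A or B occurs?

0.73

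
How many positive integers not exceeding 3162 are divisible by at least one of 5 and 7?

993

floor(3162/5) + floor(3162/7) − floor(3162/35) = 632 + 451 − 90 = 993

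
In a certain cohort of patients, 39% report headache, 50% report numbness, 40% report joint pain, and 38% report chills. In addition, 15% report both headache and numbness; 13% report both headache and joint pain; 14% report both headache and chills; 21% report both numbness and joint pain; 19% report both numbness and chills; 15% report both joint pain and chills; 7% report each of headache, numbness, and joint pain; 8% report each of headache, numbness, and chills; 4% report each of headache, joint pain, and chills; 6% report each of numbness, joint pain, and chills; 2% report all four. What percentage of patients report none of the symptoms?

Apply inclusion-exclusion:
P(≥1) = 39 + 50 + 40 + 38 − 15 − 13 − 14 − 21 − 19 − 15 + 7 + 8 + 4 + 6 − 2 = 93%
P(none) = 100% − 93% = 7%

7%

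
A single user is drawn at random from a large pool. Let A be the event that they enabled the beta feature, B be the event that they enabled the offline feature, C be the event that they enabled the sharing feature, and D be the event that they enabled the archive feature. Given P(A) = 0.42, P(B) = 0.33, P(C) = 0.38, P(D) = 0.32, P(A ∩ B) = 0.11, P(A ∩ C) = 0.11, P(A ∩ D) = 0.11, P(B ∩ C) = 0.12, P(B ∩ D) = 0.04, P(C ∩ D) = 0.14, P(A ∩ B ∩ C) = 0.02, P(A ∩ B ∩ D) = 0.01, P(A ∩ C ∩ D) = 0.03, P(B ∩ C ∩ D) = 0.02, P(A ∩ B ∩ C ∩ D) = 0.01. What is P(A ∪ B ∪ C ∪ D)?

0.89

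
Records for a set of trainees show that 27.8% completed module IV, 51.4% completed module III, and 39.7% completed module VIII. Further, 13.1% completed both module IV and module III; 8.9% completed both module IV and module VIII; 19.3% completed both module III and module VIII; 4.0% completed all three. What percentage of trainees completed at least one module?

P(≥1) = 27.8 + 51.4 + 39.7 − 13.1 − 8.9 − 19.3 + 4.0 = 81.6%

81.6%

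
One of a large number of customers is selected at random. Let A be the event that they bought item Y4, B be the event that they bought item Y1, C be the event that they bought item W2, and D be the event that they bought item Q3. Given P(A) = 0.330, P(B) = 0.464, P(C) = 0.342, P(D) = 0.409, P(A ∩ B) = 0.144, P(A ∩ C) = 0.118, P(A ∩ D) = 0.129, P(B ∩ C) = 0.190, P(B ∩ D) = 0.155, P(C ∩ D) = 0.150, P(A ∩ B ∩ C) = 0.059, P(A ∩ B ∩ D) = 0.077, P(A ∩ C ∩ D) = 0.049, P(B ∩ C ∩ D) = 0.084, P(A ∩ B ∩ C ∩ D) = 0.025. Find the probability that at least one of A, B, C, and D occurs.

0.903

By inclusion-exclusion,
P(A ∪ B ∪ C ∪ D) = 0.330 + 0.464 + 0.342 + 0.409 − 0.144 − 0.118 − 0.129 − 0.190 − 0.155 − 0.150 + 0.059 + 0.077 + 0.049 + 0.084 − 0.025 = 0.903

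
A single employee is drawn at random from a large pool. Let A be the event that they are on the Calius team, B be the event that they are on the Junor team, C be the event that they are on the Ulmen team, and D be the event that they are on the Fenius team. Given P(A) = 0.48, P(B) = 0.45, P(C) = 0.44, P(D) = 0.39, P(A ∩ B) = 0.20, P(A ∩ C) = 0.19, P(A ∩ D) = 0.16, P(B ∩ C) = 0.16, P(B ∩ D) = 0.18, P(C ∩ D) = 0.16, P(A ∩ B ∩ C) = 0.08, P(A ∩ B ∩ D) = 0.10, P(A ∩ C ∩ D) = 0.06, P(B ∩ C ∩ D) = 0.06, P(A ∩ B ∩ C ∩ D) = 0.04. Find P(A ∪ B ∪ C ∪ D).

Apply inclusion-exclusion:
P(A ∪ B ∪ C ∪ D) = 0.48 + 0.45 + 0.44 + 0.39 − 0.20 − 0.19 − 0.16 − 0.16 − 0.18 − 0.16 + 0.08 + 0.10 + 0.06 + 0.06 − 0.04 = 0.97

0.97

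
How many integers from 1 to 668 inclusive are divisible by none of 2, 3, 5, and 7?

153

Using inclusion–exclusion:
floor(668/2) + floor(668/3) + floor(668/5) + floor(668/7) − floor(668/6) − floor(668/10) − floor(668/14) − floor(668/15) − floor(668/21) − floor(668/35) + floor(668/30) + floor(668/42) + floor(668/70) + floor(668/105) − floor(668/210) = 334 + 222 + 133 + 95 − 111 − 66 − 47 − 44 − 31 − 19 + 22 + 15 + 9 + 6 − 3 = 515
668 − 515 = 153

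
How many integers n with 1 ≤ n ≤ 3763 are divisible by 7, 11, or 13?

537 + 342 + 289 − 48 − 41 − 26 + 3 = 1056

1056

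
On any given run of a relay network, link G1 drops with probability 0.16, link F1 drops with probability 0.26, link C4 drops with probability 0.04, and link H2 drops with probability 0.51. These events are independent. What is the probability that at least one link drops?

0.70759936

P(none) = (1 − 0.16) × (1 − 0.26) × (1 − 0.04) × (1 − 0.51) = 0.84 × 0.74 × 0.96 × 0.49 = 0.29240064
P(at least one) = 1 − 0.29240064 = 0.70759936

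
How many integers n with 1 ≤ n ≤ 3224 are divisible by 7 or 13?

673

Apply inclusion-exclusion:
floor(3224/7) + floor(3224/13) − floor(3224/91) = 460 + 248 − 35 = 673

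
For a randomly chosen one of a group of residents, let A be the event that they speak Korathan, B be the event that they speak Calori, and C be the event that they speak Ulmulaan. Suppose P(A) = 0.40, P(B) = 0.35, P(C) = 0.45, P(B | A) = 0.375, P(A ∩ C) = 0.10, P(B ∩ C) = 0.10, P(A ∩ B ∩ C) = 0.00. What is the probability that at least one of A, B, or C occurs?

P(A ∩ B) = P(A)·P(B|A) = 0.40 × 0.375 = 0.15
Using inclusion–exclusion:
P(A ∪ B ∪ C) = 0.40 + 0.35 + 0.45 − 0.15 − 0.10 − 0.10 + 0.00 = 0.85

0.85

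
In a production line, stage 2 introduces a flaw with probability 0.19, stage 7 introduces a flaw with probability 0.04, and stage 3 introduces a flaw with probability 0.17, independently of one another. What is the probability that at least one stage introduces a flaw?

0.354592

P(none) = (1 − 0.19) × (1 − 0.04) × (1 − 0.17) = 0.81 × 0.96 × 0.83 = 0.645408
P(at least one) = 1 − 0.645408 = 0.354592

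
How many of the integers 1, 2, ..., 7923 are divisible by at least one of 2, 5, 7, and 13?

⌊7923/2⌋ + ⌊7923/5⌋ + ⌊7923/7⌋ + ⌊7923/13⌋ − ⌊7923/10⌋ − ⌊7923/14⌋ − ⌊7923/26⌋ − ⌊7923/35⌋ − ⌊7923/65⌋ − ⌊7923/91⌋ + ⌊7923/70⌋ + ⌊7923/130⌋ + ⌊7923/182⌋ + ⌊7923/455⌋ − ⌊7923/910⌋ = 3961 + 1584 + 1131 + 609 − 792 − 565 − 304 − 226 − 121 − 87 + 113 + 60 + 43 + 17 − 8 = 5415

5415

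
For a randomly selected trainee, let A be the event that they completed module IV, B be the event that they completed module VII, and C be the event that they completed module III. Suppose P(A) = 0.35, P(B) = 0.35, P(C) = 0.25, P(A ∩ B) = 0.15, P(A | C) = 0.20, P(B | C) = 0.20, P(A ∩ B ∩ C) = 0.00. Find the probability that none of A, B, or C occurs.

0.30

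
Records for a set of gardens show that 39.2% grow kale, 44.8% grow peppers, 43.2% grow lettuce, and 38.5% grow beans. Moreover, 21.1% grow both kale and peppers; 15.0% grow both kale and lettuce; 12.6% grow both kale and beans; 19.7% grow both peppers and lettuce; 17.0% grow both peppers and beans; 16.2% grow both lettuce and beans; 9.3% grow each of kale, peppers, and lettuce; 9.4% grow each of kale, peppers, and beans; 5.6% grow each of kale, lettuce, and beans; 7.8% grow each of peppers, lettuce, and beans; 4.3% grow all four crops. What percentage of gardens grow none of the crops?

By inclusion-exclusion,
P(union) = 39.2 + 44.8 + 43.2 + 38.5 − 21.1 − 15.0 − 12.6 − 19.7 − 17.0 − 16.2 + 9.3 + 9.4 + 5.6 + 7.8 − 4.3 = 91.9%
P(none) = 100% − 91.9% = 8.1%

8.1%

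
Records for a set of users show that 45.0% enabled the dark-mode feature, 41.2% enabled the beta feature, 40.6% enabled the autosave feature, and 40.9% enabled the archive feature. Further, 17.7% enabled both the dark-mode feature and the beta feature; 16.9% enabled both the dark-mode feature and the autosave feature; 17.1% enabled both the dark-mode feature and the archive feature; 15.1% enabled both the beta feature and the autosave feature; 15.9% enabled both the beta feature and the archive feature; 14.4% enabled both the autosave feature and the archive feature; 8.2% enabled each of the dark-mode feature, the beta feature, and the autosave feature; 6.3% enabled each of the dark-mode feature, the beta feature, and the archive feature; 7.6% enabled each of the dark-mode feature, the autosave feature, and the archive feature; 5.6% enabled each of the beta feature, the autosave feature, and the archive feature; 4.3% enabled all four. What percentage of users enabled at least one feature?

94.0%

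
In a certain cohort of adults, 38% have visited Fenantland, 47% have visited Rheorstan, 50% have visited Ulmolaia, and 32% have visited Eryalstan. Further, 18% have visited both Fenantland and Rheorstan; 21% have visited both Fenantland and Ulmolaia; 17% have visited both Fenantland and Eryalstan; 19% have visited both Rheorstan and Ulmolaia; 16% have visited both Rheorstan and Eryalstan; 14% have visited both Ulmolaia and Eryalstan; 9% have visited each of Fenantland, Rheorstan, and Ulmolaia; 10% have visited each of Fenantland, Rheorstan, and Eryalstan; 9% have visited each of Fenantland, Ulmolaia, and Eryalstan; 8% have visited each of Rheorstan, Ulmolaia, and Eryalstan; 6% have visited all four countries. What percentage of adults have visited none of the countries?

P(≥1) = 38 + 47 + 50 + 32 − 18 − 21 − 17 − 19 − 16 − 14 + 9 + 10 + 9 + 8 − 6 = 92%
P(none) = 100% − 92% = 8%

8%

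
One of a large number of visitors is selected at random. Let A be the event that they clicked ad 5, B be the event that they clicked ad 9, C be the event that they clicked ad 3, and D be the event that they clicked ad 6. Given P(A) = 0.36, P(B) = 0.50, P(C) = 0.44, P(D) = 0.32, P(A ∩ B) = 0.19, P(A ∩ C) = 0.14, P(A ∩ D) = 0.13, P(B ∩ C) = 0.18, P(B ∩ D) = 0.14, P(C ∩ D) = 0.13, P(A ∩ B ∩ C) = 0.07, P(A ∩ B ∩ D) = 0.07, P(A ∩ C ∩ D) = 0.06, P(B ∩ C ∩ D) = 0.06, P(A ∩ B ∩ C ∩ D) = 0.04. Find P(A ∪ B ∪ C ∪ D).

0.93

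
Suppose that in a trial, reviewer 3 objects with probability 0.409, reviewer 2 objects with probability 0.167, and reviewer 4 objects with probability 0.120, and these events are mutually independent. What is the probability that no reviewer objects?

0.43322664

P(none) = (1 − 0.409) × (1 − 0.167) × (1 − 0.120) = 0.591 × 0.833 × 0.880 = 0.43322664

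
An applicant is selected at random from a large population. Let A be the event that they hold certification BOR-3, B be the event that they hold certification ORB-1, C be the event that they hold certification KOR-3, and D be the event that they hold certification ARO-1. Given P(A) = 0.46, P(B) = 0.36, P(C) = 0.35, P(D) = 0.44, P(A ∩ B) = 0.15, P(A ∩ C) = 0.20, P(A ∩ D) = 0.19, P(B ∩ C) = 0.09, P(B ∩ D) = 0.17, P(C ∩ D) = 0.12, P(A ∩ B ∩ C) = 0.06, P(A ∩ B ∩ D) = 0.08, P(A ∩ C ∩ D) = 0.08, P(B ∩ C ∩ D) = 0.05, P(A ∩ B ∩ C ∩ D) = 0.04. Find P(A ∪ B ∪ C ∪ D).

Inclusion–exclusion gives
P(A ∪ B ∪ C ∪ D) = 0.46 + 0.36 + 0.35 + 0.44 − 0.15 − 0.20 − 0.19 − 0.09 − 0.17 − 0.12 + 0.06 + 0.08 + 0.08 + 0.05 − 0.04 = 0.92

0.92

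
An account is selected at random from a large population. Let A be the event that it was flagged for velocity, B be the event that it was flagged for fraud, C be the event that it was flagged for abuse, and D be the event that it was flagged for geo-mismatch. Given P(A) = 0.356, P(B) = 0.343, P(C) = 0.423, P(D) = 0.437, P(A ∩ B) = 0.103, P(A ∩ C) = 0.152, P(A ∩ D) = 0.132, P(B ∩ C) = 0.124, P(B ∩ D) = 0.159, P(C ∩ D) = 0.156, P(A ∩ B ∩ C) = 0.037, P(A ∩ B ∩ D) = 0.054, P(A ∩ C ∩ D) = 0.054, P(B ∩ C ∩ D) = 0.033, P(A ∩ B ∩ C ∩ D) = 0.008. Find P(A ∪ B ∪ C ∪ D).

Using inclusion–exclusion:
P(A ∪ B ∪ C ∪ D) = 0.356 + 0.343 + 0.423 + 0.437 − 0.103 − 0.152 − 0.132 − 0.124 − 0.159 − 0.156 + 0.037 + 0.054 + 0.054 + 0.033 − 0.008 = 0.903

0.903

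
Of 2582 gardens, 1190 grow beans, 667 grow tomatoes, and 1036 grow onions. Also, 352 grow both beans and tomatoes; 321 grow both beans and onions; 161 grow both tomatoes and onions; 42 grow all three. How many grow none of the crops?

|union| = 1190 + 667 + 1036 − 352 − 321 − 161 + 42 = 2101
None: 2582 − 2101 = 481

481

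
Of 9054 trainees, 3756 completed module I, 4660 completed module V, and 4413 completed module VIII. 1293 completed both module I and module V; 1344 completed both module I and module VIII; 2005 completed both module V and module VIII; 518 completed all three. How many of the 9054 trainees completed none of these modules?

349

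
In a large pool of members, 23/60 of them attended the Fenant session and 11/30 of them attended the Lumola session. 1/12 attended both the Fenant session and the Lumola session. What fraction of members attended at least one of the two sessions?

2/3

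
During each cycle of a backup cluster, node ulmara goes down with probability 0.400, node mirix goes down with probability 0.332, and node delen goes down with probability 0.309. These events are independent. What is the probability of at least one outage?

Since the events are independent, P(none) is the product of the individual non-occurrence probabilities.
P(none) = (1 − 0.400) × (1 − 0.332) × (1 − 0.309) = 0.600 × 0.668 × 0.691 = 0.2769528
P(at least one) = 1 − 0.2769528 = 0.7230472

0.7230472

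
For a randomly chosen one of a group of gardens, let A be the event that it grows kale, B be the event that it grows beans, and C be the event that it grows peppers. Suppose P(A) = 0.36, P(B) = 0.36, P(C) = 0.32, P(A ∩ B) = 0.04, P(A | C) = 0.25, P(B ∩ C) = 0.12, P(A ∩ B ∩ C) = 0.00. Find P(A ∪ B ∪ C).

0.80

P(A ∩ C) = P(C)·P(A|C) = 0.32 × 0.25 = 0.08
Using inclusion–exclusion:
P(A ∪ B ∪ C) = 0.36 + 0.36 + 0.32 − 0.04 − 0.08 − 0.12 + 0.00 = 0.80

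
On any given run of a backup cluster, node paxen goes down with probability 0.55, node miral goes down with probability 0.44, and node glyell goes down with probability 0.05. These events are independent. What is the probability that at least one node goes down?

0.7606

P(none) = (1 − 0.55) × (1 − 0.44) × (1 − 0.05) = 0.45 × 0.56 × 0.95 = 0.2394
P(at least one) = 1 − 0.2394 = 0.7606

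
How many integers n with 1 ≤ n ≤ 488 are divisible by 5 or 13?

127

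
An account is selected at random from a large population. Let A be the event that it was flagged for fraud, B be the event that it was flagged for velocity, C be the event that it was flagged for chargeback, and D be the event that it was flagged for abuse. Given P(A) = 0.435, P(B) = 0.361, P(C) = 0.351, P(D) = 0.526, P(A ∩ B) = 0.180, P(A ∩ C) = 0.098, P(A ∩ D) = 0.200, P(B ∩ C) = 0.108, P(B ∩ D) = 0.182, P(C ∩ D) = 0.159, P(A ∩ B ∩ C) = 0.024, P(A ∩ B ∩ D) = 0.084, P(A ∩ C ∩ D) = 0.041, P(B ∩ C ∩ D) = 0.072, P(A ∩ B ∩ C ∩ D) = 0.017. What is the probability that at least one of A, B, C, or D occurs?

Using inclusion–exclusion:
P(A ∪ B ∪ C ∪ D) = 0.435 + 0.361 + 0.351 + 0.526 − 0.180 − 0.098 − 0.200 − 0.108 − 0.182 − 0.159 + 0.024 + 0.084 + 0.041 + 0.072 − 0.017 = 0.950

0.950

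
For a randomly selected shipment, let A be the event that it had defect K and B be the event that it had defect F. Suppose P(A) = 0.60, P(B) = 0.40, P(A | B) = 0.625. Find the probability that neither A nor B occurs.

0.25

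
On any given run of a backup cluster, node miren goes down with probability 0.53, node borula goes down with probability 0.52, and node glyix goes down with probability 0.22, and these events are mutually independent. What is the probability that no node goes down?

0.175968

P(none) = (1 − 0.53) × (1 − 0.52) × (1 − 0.22) = 0.47 × 0.48 × 0.78 = 0.175968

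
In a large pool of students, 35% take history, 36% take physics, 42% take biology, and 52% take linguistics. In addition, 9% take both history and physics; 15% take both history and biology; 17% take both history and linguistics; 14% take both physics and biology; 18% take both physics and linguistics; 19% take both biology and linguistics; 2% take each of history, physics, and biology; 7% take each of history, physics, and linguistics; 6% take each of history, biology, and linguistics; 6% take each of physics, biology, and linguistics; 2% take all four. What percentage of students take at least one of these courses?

Using inclusion–exclusion:
P(at least one) = 35 + 36 + 42 + 52 − 9 − 15 − 17 − 14 − 18 − 19 + 2 + 7 + 6 + 6 − 2 = 92%

92%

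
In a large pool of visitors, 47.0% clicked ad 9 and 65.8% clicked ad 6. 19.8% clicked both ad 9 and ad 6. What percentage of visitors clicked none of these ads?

7.0%

P(≥1) = 47.0 + 65.8 − 19.8 = 93.0%
P(none) = 100% − 93.0% = 7.0%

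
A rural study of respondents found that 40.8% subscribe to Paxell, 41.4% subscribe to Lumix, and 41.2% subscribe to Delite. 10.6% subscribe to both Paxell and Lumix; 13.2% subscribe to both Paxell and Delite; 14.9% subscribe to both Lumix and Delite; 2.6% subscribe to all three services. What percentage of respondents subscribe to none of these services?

12.7%

By inclusion–exclusion:
P(≥1) = 40.8 + 41.4 + 41.2 − 10.6 − 13.2 − 14.9 + 2.6 = 87.3%
P(none) = 100% − 87.3% = 12.7%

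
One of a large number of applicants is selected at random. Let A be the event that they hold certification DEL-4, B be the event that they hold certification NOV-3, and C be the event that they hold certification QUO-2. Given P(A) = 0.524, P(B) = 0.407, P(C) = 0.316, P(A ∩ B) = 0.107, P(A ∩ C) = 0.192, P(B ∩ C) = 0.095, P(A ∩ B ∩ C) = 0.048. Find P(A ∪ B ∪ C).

P(A ∪ B ∪ C) = 0.524 + 0.407 + 0.316 − 0.107 − 0.192 − 0.095 + 0.048 = 0.901

0.901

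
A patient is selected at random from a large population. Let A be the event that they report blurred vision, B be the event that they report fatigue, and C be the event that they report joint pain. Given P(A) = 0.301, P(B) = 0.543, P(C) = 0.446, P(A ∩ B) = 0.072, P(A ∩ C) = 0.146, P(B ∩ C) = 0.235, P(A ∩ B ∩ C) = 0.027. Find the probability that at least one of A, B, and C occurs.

By inclusion–exclusion:
P(A ∪ B ∪ C) = 0.301 + 0.543 + 0.446 − 0.072 − 0.146 − 0.235 + 0.027 = 0.864

0.864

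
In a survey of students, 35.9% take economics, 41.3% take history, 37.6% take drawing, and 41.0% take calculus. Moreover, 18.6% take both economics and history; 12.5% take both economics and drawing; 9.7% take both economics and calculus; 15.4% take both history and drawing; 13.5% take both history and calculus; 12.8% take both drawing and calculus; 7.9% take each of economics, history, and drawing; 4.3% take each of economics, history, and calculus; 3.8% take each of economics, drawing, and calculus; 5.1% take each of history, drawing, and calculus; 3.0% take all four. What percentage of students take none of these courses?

8.6%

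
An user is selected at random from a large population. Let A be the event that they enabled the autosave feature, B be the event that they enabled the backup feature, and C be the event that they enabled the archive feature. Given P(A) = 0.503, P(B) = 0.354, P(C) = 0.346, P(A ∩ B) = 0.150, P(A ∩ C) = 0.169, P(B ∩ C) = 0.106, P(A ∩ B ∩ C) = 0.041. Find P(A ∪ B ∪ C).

P(A ∪ B ∪ C) = 0.503 + 0.354 + 0.346 − 0.150 − 0.169 − 0.106 + 0.041 = 0.819

0.819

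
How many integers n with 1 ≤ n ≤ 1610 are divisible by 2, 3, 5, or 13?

1213

⌊1610/2⌋ + ⌊1610/3⌋ + ⌊1610/5⌋ + ⌊1610/13⌋ − ⌊1610/6⌋ − ⌊1610/10⌋ − ⌊1610/26⌋ − ⌊1610/15⌋ − ⌊1610/39⌋ − ⌊1610/65⌋ + ⌊1610/30⌋ + ⌊1610/78⌋ + ⌊1610/130⌋ + ⌊1610/195⌋ − ⌊1610/390⌋ = 805 + 536 + 322 + 123 − 268 − 161 − 61 − 107 − 41 − 24 + 53 + 20 + 12 + 8 − 4 = 1213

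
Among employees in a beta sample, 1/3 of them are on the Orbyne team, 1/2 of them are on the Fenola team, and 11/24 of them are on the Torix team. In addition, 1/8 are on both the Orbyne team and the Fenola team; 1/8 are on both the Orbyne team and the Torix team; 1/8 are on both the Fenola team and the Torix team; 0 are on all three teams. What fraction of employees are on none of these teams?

1/12

Using inclusion–exclusion:
P(union) = 1/3 + 1/2 + 11/24 − 1/8 − 1/8 − 1/8 + 0 = 11/12
P(none) = 1 − 11/12 = 1/12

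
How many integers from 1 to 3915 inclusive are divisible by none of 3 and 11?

⌊3915/3⌋ + ⌊3915/11⌋ − ⌊3915/33⌋ = 1305 + 355 − 118 = 1542
3915 − 1542 = 2373

2373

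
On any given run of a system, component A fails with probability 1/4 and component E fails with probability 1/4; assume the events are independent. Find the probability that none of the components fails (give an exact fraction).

9/16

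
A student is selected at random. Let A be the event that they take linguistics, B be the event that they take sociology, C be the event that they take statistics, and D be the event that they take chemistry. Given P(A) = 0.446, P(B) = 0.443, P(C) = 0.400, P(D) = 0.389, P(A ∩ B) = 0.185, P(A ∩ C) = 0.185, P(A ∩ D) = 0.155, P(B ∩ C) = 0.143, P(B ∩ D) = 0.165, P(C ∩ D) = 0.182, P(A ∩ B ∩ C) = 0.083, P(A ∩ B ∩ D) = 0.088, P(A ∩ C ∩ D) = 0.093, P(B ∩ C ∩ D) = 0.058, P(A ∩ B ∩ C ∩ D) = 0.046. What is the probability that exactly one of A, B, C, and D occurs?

0.430

Using the inclusion–exclusion count for exactly one event:
P(exactly one) = 0.446 + 0.443 + 0.400 + 0.389 − 2·0.185 − 2·0.185 − 2·0.155 − 2·0.143 − 2·0.165 − 2·0.182 + 3·0.083 + 3·0.088 + 3·0.093 + 3·0.058 − 4·0.046 = 0.430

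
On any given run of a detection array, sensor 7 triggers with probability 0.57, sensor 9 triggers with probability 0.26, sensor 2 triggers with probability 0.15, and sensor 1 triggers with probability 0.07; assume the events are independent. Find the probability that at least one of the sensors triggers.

0.7484629

P(none) = (1 − 0.57) × (1 − 0.26) × (1 − 0.15) × (1 − 0.07) = 0.43 × 0.74 × 0.85 × 0.93 = 0.2515371
P(at least one) = 1 − 0.2515371 = 0.7484629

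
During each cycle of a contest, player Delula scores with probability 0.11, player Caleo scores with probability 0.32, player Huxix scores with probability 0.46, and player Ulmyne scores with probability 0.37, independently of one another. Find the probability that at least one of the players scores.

0.79411096

P(none) = (1 − 0.11) × (1 − 0.32) × (1 − 0.46) × (1 − 0.37) = 0.89 × 0.68 × 0.54 × 0.63 = 0.20588904
P(at least one) = 1 − 0.20588904 = 0.79411096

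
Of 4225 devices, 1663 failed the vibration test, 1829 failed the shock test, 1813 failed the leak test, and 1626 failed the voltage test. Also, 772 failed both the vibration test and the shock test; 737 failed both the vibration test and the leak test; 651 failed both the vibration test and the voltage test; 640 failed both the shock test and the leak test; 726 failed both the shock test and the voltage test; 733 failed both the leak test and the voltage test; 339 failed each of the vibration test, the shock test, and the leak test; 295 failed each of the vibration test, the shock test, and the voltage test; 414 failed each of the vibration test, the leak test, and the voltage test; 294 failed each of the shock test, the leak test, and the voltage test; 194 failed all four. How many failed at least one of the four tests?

N(≥1) = 1663 + 1829 + 1813 + 1626 − 772 − 737 − 651 − 640 − 726 − 733 + 339 + 295 + 414 + 294 − 194 = 3820

3820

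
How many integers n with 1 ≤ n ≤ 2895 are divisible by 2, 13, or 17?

Apply inclusion-exclusion:
1447 + 222 + 170 − 111 − 85 − 13 + 6 = 1636

1636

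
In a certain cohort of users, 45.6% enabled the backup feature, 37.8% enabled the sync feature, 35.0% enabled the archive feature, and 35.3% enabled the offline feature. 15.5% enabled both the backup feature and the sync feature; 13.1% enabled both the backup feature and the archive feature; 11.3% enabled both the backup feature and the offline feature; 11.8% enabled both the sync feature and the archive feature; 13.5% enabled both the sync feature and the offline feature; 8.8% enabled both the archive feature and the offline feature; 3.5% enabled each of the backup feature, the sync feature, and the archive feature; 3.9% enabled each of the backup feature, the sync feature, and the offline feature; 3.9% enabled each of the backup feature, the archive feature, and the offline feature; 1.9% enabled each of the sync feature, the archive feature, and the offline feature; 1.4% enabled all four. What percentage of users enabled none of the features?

P(at least one) = 45.6 + 37.8 + 35.0 + 35.3 − 15.5 − 13.1 − 11.3 − 11.8 − 13.5 − 8.8 + 3.5 + 3.9 + 3.9 + 1.9 − 1.4 = 91.5%
P(none) = 100% − 91.5% = 8.5%

8.5%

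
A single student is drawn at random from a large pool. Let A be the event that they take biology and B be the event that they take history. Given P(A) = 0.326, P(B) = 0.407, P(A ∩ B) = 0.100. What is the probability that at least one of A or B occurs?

P(A ∪ B) = 0.326 + 0.407 − 0.100 = 0.633

0.633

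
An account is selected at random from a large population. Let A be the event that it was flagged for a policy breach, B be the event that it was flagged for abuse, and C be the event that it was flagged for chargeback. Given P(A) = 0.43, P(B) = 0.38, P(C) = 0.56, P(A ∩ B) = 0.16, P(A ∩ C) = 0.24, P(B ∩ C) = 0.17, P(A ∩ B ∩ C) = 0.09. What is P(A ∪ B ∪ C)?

P(A ∪ B ∪ C) = 0.43 + 0.38 + 0.56 − 0.16 − 0.24 − 0.17 + 0.09 = 0.89

0.89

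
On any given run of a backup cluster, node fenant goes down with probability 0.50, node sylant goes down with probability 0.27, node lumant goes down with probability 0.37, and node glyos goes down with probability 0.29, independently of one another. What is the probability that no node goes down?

Independence gives P(none) = ∏(1 − pᵢ).
P(none) = (1 − 0.50) × (1 − 0.27) × (1 − 0.37) × (1 − 0.29) = 0.50 × 0.73 × 0.63 × 0.71 = 0.1632645

0.1632645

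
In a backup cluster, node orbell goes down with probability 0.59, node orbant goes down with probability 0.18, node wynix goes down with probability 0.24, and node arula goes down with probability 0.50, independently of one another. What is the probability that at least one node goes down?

0.872244

P(none) = (1 − 0.59) × (1 − 0.18) × (1 − 0.24) × (1 − 0.50) = 0.41 × 0.82 × 0.76 × 0.50 = 0.127756
P(at least one) = 1 − 0.127756 = 0.872244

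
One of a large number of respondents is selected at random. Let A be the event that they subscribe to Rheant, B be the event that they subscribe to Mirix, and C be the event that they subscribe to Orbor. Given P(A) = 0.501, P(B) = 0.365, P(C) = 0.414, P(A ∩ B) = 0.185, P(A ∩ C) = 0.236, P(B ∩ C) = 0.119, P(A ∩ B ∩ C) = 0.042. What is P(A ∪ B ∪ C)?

Apply inclusion-exclusion:
P(A ∪ B ∪ C) = 0.501 + 0.365 + 0.414 − 0.185 − 0.236 − 0.119 + 0.042 = 0.782

0.782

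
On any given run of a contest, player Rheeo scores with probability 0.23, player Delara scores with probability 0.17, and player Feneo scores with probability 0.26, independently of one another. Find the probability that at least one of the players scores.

Independence gives P(none) = ∏(1 − pᵢ).
P(none) = (1 − 0.23) × (1 − 0.17) × (1 − 0.26) = 0.77 × 0.83 × 0.74 = 0.472934
P(at least one) = 1 − 0.472934 = 0.527066

0.527066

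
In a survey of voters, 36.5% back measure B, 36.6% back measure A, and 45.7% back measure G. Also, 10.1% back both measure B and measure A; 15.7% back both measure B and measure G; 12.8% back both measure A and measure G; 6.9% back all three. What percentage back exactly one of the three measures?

By inclusion–exclusion (exactly-one form):
P(exactly one) = 36.5 + 36.6 + 45.7 − 2·10.1 − 2·15.7 − 2·12.8 + 3·6.9 = 62.3%

62.3%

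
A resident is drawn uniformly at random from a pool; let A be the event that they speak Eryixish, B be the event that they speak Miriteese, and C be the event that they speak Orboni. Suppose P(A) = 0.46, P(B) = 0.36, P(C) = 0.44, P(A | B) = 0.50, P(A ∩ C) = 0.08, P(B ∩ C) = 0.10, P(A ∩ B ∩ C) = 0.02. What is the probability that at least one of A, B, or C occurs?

0.92

P(A ∩ B) = P(B)·P(A|B) = 0.36 × 0.50 = 0.18
P(A ∪ B ∪ C) = 0.46 + 0.36 + 0.44 − 0.18 − 0.08 − 0.10 + 0.02 = 0.92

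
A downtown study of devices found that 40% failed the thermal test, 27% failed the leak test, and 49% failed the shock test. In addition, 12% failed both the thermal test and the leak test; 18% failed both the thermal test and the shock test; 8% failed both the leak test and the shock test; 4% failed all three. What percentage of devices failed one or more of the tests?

82%

P(union) = 40 + 27 + 49 − 12 − 18 − 8 + 4 = 82%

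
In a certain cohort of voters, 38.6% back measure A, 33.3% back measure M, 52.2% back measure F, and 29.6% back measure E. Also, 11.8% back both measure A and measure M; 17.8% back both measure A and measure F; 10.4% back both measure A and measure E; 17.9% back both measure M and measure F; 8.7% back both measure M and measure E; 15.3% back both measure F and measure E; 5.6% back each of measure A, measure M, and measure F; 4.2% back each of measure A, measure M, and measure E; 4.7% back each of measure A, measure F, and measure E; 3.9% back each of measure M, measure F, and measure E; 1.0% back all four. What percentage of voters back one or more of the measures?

P(union) = 38.6 + 33.3 + 52.2 + 29.6 − 11.8 − 17.8 − 10.4 − 17.9 − 8.7 − 15.3 + 5.6 + 4.2 + 4.7 + 3.9 − 1.0 = 89.2%

89.2%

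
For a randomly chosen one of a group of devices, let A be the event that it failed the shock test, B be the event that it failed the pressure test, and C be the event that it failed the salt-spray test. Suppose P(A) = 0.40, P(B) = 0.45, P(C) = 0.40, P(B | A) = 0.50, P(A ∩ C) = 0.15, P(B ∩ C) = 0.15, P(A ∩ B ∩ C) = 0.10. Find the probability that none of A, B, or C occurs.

0.15

P(A ∩ B) = P(A)·P(B|A) = 0.40 × 0.50 = 0.20
Using inclusion–exclusion:
P(A ∪ B ∪ C) = 0.40 + 0.45 + 0.40 − 0.20 − 0.15 − 0.15 + 0.10 = 0.85
P(none) = 1 − 0.85 = 0.15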